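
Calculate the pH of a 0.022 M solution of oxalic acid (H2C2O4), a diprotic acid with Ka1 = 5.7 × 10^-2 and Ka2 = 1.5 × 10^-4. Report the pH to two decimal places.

pH = 1.77

Since Ka1 ≫ Ka2, the first ionization dominates [H+].
Ka1 = x²/(0.022 − x) = 5.7 × 10^-2
Solving the quadratic: x = (−Ka1 + √(Ka1² + 4·Ka1·C₀))/2 = 1.70 × 10^-2 M
pH = −log(1.70 × 10^-2) = 1.77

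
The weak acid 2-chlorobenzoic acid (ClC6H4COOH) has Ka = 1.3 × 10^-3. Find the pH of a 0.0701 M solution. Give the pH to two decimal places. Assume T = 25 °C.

pH = 2.05

ClC6H4COOH ⇌ ClC6H4COO- + H+
Ka = [H+]²/(0.0701 − [H+]) = 1.3 × 10^-3
[H+] is not negligible relative to C₀; solve [H+]² + 0.0013·[H+] − 9.11e-05 = 0.
[H+] = [−0.0013 + √(0.0013² + 0.000365)]/2 = 8.92 × 10^-3 M
pH = −log(8.92 × 10^-3) = 2.05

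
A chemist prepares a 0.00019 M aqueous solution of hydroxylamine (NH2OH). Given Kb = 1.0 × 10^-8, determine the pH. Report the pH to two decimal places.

pH = 8.14

NH2OH + H2O ⇌ NH3OH+ + OH-
Kb = [OH-]²/(0.00019 − [OH-]) = 1.0 × 10^-8
Neglecting [OH-] in the denominator: [OH-] = √(1.0 × 10^-8 × 0.00019) = 1.38 × 10^-6 M
([OH-]/C₀ = 0.73% < 5%, so the approximation holds.)
pOH = 5.86, so pH = 14.00 − pOH = 8.14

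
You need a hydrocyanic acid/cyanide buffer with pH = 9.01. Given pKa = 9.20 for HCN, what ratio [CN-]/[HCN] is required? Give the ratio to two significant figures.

pH = pKa + log(r) ⇒ log(r) = 9.01 − 9.20 = -0.19
r = [CN-]/[HCN] = 10^(-0.19) = 0.646

ratio = 0.65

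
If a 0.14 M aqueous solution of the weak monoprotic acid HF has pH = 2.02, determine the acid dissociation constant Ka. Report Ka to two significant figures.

[H+] = 10^(-2.02) = 9.55 × 10^-3 M
At equilibrium [HA] = 0.14 − 9.55 × 10^-3 = 1.30 × 10^-1 M
Ka = [H+][A-]/[HA] = (9.55 × 10^-3)² / 1.30 × 10^-1 = 7.0 × 10^-4

Ka = 7.0 × 10^-4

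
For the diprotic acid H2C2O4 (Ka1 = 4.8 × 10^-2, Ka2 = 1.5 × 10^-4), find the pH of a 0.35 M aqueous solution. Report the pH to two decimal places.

Since Ka1 ≫ Ka2, the first ionization dominates [H+].
Ka1 = x²/(0.35 − x) = 4.8 × 10^-2
Solving the quadratic: x = (−Ka1 + √(Ka1² + 4·Ka1·C₀))/2 = 1.08 × 10^-1 M
pH = −log(1.08 × 10^-1) = 0.97

pH = 0.97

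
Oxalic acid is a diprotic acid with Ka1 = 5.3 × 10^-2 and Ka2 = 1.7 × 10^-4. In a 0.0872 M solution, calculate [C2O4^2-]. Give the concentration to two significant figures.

First ionization gives [H+] ≈ [HC2O4-] = 4.65 × 10^-2 M.
Second step: Ka2 = [H+][C2O4^2-]/[HC2O4-] ≈ [C2O4^2-] (since [H+] ≈ [HC2O4-]).
So [C2O4^2-] ≈ Ka2.

1.7 × 10^-4 M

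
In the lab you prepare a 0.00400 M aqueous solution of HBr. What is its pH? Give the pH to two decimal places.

HBr is a strong acid and dissociates completely, so [H+] = 0.00400 M.
pH = -log(0.004) = 2.40

pH = 2.40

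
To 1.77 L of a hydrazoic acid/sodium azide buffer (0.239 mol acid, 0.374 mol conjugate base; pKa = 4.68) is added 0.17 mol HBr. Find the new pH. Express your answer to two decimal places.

pH = 4.38

Added H+ converts N3- to HN3: HN3 → 0.409 mol, N3- → 0.204 mol.
pH = pKa + log(n_N3-/n_HN3) = 4.68 + log(0.204/0.409) = 4.68 + (-0.302)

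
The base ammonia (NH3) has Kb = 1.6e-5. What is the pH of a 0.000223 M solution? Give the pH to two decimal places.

pH = 9.72

NH3 + H2O ⇌ NH4+ + OH-
From the ICE table, Kb = [OH-]²/(0.000223 − [OH-]) = 1.6 × 10^-5.
[OH-] is not negligible relative to C₀; solve [OH-]² + 1.6e-05·[OH-] − 3.57e-09 = 0.
[OH-] = (−Kb + √(Kb² + 4·Kb·C₀))/2 = 5.23 × 10^-5 M
pOH = 4.28, so pH = 14.00 − pOH = 9.72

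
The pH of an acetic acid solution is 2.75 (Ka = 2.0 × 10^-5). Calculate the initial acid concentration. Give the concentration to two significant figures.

C₀ = 1.6 × 10^-1 M

[H+] = 10^(-2.75) = 1.78 × 10^-3 M = x
Ka = x²/(C₀ − x) ⇒ C₀ = x + x²/Ka
C₀ = 1.78 × 10^-3 + (1.78 × 10^-3)²/(2.0 × 10^-5) = 1.60 × 10^-1 M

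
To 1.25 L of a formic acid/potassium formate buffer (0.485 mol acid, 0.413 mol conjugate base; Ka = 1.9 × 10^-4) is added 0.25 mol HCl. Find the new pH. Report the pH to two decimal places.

pH = 3.07

Added H+ converts HCOO- to HCOOH: HCOOH → 0.735 mol, HCOO- → 0.163 mol.
pKa = −log(1.9 × 10^-4) = 3.721
pH = pKa + log([A⁻]/[HA]) = 3.721 + log(0.163/0.735) = 3.721 -0.654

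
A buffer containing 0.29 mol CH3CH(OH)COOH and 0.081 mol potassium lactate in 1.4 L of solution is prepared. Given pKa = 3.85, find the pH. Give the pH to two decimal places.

pH = 3.30

pH = pKa + log([A⁻]/[HA]) = 3.85 + log(0.081/0.29)
pH = 3.85 + (-0.554) = 3.30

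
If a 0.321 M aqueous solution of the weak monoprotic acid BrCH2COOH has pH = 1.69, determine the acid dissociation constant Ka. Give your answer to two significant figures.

Ka = 1.4 × 10^-3

[H+] = 10^(-1.69) = 2.04 × 10^-2 M
At equilibrium [HA] = 0.321 − 2.04 × 10^-2 = 3.01 × 10^-1 M
Ka = [H+][A-]/[HA] = (2.04 × 10^-2)² / 3.01 × 10^-1 = 1.4 × 10^-3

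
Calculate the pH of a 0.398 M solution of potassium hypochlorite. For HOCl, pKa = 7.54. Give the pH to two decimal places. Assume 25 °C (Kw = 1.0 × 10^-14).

OCl- is the conjugate base of the weak acid HOCl.
Ka = 10^(−7.54) = 2.88 × 10^-8
Kb = Kw/Ka = 1.0×10^-14 / 2.88 × 10^-8 = 3.47 × 10^-7
From the ICE table, Kb = [OH-]²/(0.398 − [OH-]) = 3.47 × 10^-7.
Assume [OH-] ≪ 0.398: [OH-] ≈ √(3.47 × 10^-7 × 0.398) = 3.72 × 10^-4 M
Check: 0.093% ionized — well under 5%, approximation valid.
pOH = 3.43, so pH = 14.00 − pOH = 10.57

pH = 10.57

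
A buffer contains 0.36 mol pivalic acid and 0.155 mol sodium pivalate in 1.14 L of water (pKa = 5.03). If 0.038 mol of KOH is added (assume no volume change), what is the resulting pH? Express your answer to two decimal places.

OH- converts (CH3)3CCOOH to (CH3)3CCOO-: (CH3)3CCOOH → 0.322 mol, (CH3)3CCOO- → 0.193 mol.
pH = pKa + log(n_(CH3)3CCOO-/n_(CH3)3CCOOH) = 5.03 + log(0.193/0.322) = 5.03 + (-0.222)

pH = 4.81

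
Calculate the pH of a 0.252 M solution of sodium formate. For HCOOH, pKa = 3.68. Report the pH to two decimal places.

pH = 8.54

HCOO- is the conjugate base of the weak acid HCOOH.
Ka = 10^(−3.68) = 2.09 × 10^-4
Kb = Kw/Ka = 1.0×10^-14 / 2.09 × 10^-4 = 4.78 × 10^-11
Let x = [OH-] at equilibrium. Kb = x²/(0.252 − x).
Assume x ≪ 0.252: x ≈ √(4.78 × 10^-11 × 0.252) = 3.47 × 10^-6 M
pOH = 5.46, so pH = 14.00 − pOH = 8.54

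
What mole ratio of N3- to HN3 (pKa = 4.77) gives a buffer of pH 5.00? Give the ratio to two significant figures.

pH = pKa + log(r) ⇒ log(r) = 5.00 − 4.77 = +0.23
r = [N3-]/[HN3] = 10^(+0.23) = 1.7

ratio = 1.7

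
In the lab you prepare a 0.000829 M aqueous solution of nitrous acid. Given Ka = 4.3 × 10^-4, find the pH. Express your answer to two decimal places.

HNO2 ⇌ NO2- + H+
From the ICE table, Ka = [H+]²/(0.000829 − [H+]) = 4.3 × 10^-4.
The 5% rule fails; solving [H+]² + Ka·[H+] − Ka·C₀ = 0 exactly:
[H+] = [−0.00043 + √(0.00043² + 1.43e-06)]/2 = 4.20 × 10^-4 M
pH = −log(4.20 × 10^-4) = 3.38

pH = 3.38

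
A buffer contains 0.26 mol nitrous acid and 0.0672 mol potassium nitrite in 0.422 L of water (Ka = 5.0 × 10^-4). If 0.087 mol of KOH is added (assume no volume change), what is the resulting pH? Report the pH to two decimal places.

pH = 3.25

After neutralization: n(HNO2) = 0.173 mol, n(NO2-) = 0.154 mol.
pKa = −log(5.0 × 10^-4) = 3.301
pH = pKa + log(n_NO2-/n_HNO2) = 3.301 + log(0.154/0.173) = 3.301 + (-0.051)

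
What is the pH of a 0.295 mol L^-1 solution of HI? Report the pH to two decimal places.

HI is a strong acid and dissociates completely, so [H+] = 0.295 M.
pH = -log(0.295) = 0.53

pH = 0.53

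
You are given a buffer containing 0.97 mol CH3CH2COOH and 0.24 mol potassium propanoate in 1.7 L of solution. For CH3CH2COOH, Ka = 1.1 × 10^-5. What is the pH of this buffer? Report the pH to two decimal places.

pH = 4.35

pKa = −log(1.1 × 10^-5) = 4.959
Using pH = pKa + log([base]/[acid]) with [base]/[acid] = 0.24/0.97:
pH = 4.959 + (-0.607) = 4.35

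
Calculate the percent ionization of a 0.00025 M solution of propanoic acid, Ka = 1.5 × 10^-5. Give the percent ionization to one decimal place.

CH3CH2COOH ⇌ CH3CH2COO- + H+; let x = [H+] at equilibrium.
Solve x² + 1.5e-05x − 3.75e-09 = 0 → x = 5.42 × 10^-5 M
Fraction ionized = 5.42 × 10^-5 / 0.00025 = 0.2168 → 21.7%

21.7%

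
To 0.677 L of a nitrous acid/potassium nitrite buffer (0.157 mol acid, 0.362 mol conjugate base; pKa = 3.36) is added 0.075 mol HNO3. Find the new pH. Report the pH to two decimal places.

pH = 3.45

After neutralization: n(HNO2) = 0.232 mol, n(NO2-) = 0.287 mol.
pH = pKa + log(n_NO2-/n_HNO2) = 3.36 + log(0.287/0.232) = 3.36 + (+0.092)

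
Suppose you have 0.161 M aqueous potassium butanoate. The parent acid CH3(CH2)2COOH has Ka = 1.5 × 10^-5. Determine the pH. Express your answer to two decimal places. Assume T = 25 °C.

CH3(CH2)2COO- is the conjugate base of the weak acid CH3(CH2)2COOH.
Kb = Kw/Ka = 1.0×10^-14 / 1.5 × 10^-5 = 6.67 × 10^-10
Kb = [OH-]²/(0.161 − [OH-]) = 6.67 × 10^-10
Assume [OH-] ≪ 0.161: [OH-] ≈ √(6.67 × 10^-10 × 0.161) = 1.04 × 10^-5 M
pOH = 4.98, so pH = 14.00 − pOH = 9.02

pH = 9.02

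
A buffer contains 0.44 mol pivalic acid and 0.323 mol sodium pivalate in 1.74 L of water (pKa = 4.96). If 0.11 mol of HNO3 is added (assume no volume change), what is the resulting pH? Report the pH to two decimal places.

After neutralization: n((CH3)3CCOOH) = 0.55 mol, n((CH3)3CCOO-) = 0.213 mol.
Henderson–Hasselbalch with mole ratio 0.213/0.55: pH = 4.96 + (-0.412)

pH = 4.55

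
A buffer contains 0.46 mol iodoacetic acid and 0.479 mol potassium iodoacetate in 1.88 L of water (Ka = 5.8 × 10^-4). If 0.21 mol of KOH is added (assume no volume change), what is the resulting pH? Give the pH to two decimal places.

pH = 3.68

After neutralization: n(ICH2COOH) = 0.25 mol, n(ICH2COO-) = 0.689 mol.
pKa = −log(5.8 × 10^-4) = 3.237
Henderson–Hasselbalch with mole ratio 0.689/0.25: pH = 3.237 + (+0.440)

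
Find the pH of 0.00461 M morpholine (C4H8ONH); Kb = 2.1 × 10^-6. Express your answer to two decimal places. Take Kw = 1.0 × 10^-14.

pH = 9.99

C4H8ONH + H2O ⇌ C4H8ONH2+ + OH-
From the ICE table, Kb = x²/(0.00461 − x) = 2.1 × 10^-6.
Neglecting x in the denominator: x = √(2.1 × 10^-6 × 0.00461) = 9.84 × 10^-5 M
(x/C₀ = 2.1% < 5%, so the approximation holds.)
pOH = 4.01, so pH = 14.00 − pOH = 9.99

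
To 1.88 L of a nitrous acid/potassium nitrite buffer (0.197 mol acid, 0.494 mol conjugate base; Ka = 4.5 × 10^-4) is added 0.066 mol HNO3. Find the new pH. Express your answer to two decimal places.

Added H+ converts NO2- to HNO2: HNO2 → 0.263 mol, NO2- → 0.428 mol.
pKa = −log(4.5 × 10^-4) = 3.347
Henderson–Hasselbalch with mole ratio 0.428/0.263: pH = 3.347 + (+0.211)

pH = 3.56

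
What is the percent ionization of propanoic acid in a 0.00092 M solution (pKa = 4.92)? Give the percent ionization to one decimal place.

CH3CH2COOH ⇌ CH3CH2COO- + H+; let x = [H+] at equilibrium.
Ka = 10^(−4.92) = 1.20 × 10^-5
Ka = x²/(C₀ − x); solving the quadratic gives x = 9.92 × 10^-5 M.
% ionization = x/C₀ × 100% = 9.92 × 10^-5/0.00092 × 100% = 10.8%

10.8%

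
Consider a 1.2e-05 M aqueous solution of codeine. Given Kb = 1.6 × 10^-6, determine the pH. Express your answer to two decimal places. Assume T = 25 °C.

C18H21NO3 + H2O ⇌ C18H22NO3+ + OH-
Let x = [OH-] at equilibrium. Kb = x²/(1.2e-05 − x).
x is not negligible relative to C₀; solve x² + 1.6e-06·x − 1.92e-11 = 0.
x = [−1.6e-06 + √(1.6e-06² + 7.68e-11)]/2 = 3.65 × 10^-6 M
pOH = 5.44, so pH = 14.00 − pOH = 8.56

pH = 8.56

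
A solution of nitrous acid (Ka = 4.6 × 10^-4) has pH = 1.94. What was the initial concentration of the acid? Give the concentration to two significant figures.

[H+] = 10^(-1.94) = 1.15 × 10^-2 M = x
Ka = x²/(C₀ − x) ⇒ C₀ = x + x²/Ka
C₀ = 1.15 × 10^-2 + (1.15 × 10^-2)²/(4.6 × 10^-4) = 2.99 × 10^-1 M

C₀ = 3.0 × 10^-1 M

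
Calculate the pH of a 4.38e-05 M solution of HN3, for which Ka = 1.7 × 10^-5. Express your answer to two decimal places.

pH = 4.70

HN3 ⇌ N3- + H+
From the ICE table, Ka = x²/(4.38e-05 − x) = 1.7 × 10^-5.
Here C₀/Ka ≈ 2.58, so the small-x approximation fails. Use the quadratic:
x = [−1.7e-05 + √(1.7e-05² + 2.98e-09)]/2 = 2.01 × 10^-5 M
pH = −log(2.01 × 10^-5) = 4.70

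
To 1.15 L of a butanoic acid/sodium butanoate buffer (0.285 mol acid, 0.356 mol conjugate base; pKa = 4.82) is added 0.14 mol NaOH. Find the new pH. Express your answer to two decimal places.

pH = 5.35

After neutralization: n(CH3(CH2)2COOH) = 0.145 mol, n(CH3(CH2)2COO-) = 0.496 mol.
pH = pKa + log([A⁻]/[HA]) = 4.82 + log(0.496/0.145) = 4.82 +0.534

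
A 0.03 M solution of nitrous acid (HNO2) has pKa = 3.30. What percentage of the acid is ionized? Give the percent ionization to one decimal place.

12.1%

HNO2 ⇌ NO2- + H+; let x = [H+] at equilibrium.
Ka = 10^(−3.30) = 5.01 × 10^-4
Solve x² + 0.000501x − 1.5e-05 = 0 → x = 3.63 × 10^-3 M
% ionization = x/C₀ × 100% = 3.63 × 10^-3/0.03 × 100% = 12.1%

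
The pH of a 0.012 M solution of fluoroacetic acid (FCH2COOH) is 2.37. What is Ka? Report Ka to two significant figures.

[H+] = 10^(-2.37) = 4.27 × 10^-3 M
At equilibrium [HA] = 0.012 − 4.27 × 10^-3 = 7.73 × 10^-3 M
Ka = [H+][A-]/[HA] = (4.27 × 10^-3)² / 7.73 × 10^-3 = 2.4 × 10^-3

Ka = 2.4 × 10^-3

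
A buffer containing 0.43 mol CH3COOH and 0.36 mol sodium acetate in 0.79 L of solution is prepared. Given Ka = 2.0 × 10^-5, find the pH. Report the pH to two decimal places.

pH = 4.62

pKa = −log(2.0 × 10^-5) = 4.699
Using pH = pKa + log([base]/[acid]) with [base]/[acid] = 0.36/0.43:
pH = 4.699 + (-0.077) = 4.62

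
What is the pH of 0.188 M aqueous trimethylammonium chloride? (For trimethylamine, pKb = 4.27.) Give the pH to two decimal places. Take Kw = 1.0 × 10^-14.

(CH3)3NH+ is the conjugate acid of the weak base (CH3)3N.
Kb = 10^(−4.27) = 5.37 × 10^-5
Ka = Kw/Kb = 1.0×10^-14 / 5.37 × 10^-5 = 1.86 × 10^-10
Ka = x²/(0.188 − x) = 1.86 × 10^-10
Assume x ≪ 0.188: x ≈ √(1.86 × 10^-10 × 0.188) = 5.91 × 10^-6 M
Check: 0.0031% ionized — well under 5%, approximation valid.
pH = −log(5.91 × 10^-6) = 5.23

pH = 5.23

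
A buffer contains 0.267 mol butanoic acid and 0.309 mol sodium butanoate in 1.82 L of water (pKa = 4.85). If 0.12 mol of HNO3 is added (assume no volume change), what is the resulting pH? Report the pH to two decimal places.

Added H+ converts CH3(CH2)2COO- to CH3(CH2)2COOH: CH3(CH2)2COOH → 0.387 mol, CH3(CH2)2COO- → 0.189 mol.
pH = pKa + log([A⁻]/[HA]) = 4.85 + log(0.189/0.387) = 4.85 -0.311

pH = 4.54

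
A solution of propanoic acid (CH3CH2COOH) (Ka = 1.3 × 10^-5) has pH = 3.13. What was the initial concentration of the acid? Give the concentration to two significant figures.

C₀ = 4.3 × 10^-2 M

[H+] = 10^(-3.13) = 7.41 × 10^-4 M = x
Ka = x²/(C₀ − x) ⇒ C₀ = x + x²/Ka
C₀ = 7.41 × 10^-4 + (7.41 × 10^-4)²/(1.3 × 10^-5) = 4.30 × 10^-2 M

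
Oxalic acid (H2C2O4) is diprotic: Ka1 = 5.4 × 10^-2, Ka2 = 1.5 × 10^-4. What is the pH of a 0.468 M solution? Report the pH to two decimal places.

pH = 0.87

Since Ka1 ≫ Ka2, the first ionization dominates [H+].
Ka1 = x²/(0.468 − x) = 5.4 × 10^-2
Solving the quadratic: x = (−Ka1 + √(Ka1² + 4·Ka1·C₀))/2 = 1.34 × 10^-1 M
pH = −log(1.34 × 10^-1) = 0.87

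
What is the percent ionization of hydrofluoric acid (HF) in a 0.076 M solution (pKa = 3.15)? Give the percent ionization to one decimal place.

9.2%

HF ⇌ F- + H+; let x = [H+] at equilibrium.
Ka = 10^(−3.15) = 7.08 × 10^-4
Solve x² + 0.000708x − 5.38e-05 = 0 → x = 6.99 × 10^-3 M
Fraction ionized = 6.99 × 10^-3 / 0.076 = 0.0920 → 9.2%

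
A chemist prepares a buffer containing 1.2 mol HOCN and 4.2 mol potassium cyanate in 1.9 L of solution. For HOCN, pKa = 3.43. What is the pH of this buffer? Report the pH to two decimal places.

pH = 3.97

pH = pKa + log([A⁻]/[HA]) = 3.43 + log(4.2/1.2)
pH = 3.43 + (+0.544) = 3.97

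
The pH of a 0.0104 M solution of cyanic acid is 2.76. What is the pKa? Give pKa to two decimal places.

pKa = 3.46

[H+] = 10^(-2.76) = 1.74 × 10^-3 M
At equilibrium [HA] = 0.0104 − 1.74 × 10^-3 = 8.66 × 10^-3 M
Ka = [H+][A-]/[HA] = (1.74 × 10^-3)² / 8.66 × 10^-3 = 3.50 × 10^-4
pKa = -log(3.50 × 10^-4) = 3.46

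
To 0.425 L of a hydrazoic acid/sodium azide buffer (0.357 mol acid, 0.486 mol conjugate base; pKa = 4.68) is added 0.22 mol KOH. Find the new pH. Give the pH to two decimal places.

OH- converts HN3 to N3-: HN3 → 0.137 mol, N3- → 0.706 mol.
pH = pKa + log(n_N3-/n_HN3) = 4.68 + log(0.706/0.137) = 4.68 + (+0.712)

pH = 5.39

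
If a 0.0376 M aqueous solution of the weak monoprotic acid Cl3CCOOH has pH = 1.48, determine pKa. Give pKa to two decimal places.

pKa = 0.61

[H+] = 10^(-1.48) = 3.31 × 10^-2 M
At equilibrium [HA] = 0.0376 − 3.31 × 10^-2 = 4.50 × 10^-3 M
Ka = [H+][A-]/[HA] = (3.31 × 10^-2)² / 4.50 × 10^-3 = 2.43 × 10^-1
pKa = -log(2.43 × 10^-1) = 0.61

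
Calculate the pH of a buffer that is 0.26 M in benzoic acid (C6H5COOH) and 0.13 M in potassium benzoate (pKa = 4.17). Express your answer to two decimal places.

Using pH = pKa + log([base]/[acid]) with [base]/[acid] = 0.13/0.26:
pH = 4.17 + (-0.301) = 3.87

pH = 3.87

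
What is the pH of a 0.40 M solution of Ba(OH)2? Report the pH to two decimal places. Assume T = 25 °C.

pH = 13.90

Ba(OH)2 is a strong base (each formula unit releases 2 OH-); [OH-] = 0.8 M.
pOH = -log(0.8) = 0.10
pH = 14.00 - 0.10 = 13.90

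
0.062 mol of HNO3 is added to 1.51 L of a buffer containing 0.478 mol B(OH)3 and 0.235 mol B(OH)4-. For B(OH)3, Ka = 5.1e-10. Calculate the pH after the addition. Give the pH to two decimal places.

Added H+ converts B(OH)4- to B(OH)3: B(OH)3 → 0.54 mol, B(OH)4- → 0.173 mol.
pKa = −log(5.1 × 10^-10) = 9.292
Henderson–Hasselbalch with mole ratio 0.173/0.54: pH = 9.292 + (-0.494)

pH = 8.80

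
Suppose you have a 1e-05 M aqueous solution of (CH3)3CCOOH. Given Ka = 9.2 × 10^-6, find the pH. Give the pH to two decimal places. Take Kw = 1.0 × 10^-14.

(CH3)3CCOOH ⇌ (CH3)3CCOO- + H+
Ka = x²/(1e-05 − x) = 9.2 × 10^-6
Here C₀/Ka ≈ 1.09, so the small-x approximation fails. Use the quadratic:
x = (−Ka + √(Ka² + 4·Ka·C₀))/2 = 6.04 × 10^-6 M
pH = −log(6.04 × 10^-6) = 5.22

pH = 5.22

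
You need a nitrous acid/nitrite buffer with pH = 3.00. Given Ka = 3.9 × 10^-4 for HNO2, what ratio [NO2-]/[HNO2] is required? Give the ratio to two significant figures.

ratio = 0.39

pKa = -log(3.9 × 10^-4) = 3.409
pH = pKa + log(r) ⇒ log(r) = 3.00 − 3.409 = -0.409
r = [NO2-]/[HNO2] = 10^(-0.409) = 0.39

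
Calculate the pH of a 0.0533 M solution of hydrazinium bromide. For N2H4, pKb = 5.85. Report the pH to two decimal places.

N2H5+ is the conjugate acid of the weak base N2H4.
Kb = 10^(−5.85) = 1.41 × 10^-6
Ka = Kw/Kb = 1.0×10^-14 / 1.41 × 10^-6 = 7.09 × 10^-9
Let x = [H+] at equilibrium. Ka = x²/(0.0533 − x).
Neglecting x in the denominator: x = √(7.09 × 10^-9 × 0.0533) = 1.94 × 10^-5 M
(x/C₀ = 0.036% < 5%, so the approximation holds.)
pH = −log(1.94 × 10^-5) = 4.71

pH = 4.71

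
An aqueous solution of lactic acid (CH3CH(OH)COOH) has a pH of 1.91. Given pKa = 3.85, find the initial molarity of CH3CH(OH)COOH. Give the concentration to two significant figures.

[H+] = 10^(-1.91) = 1.23 × 10^-2 M = x
Ka = 10^(−3.85) = 1.41 × 10^-4
Ka = x²/(C₀ − x) ⇒ C₀ = x + x²/Ka
C₀ = 1.23 × 10^-2 + (1.23 × 10^-2)²/(1.41 × 10^-4) = 1.09 M

C₀ = 1.1 M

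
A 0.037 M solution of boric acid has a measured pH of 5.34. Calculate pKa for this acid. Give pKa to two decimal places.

[H+] = 10^(-5.34) = 4.57 × 10^-6 M
At equilibrium [HA] = 0.037 − 4.57 × 10^-6 = 3.70 × 10^-2 M
Ka = [H+][A-]/[HA] = (4.57 × 10^-6)² / 3.70 × 10^-2 = 5.64 × 10^-10
pKa = -log(5.64 × 10^-10) = 9.25

pKa = 9.25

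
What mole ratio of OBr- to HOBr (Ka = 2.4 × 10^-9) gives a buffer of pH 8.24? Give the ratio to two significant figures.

pKa = -log(2.4 × 10^-9) = 8.620
pH = pKa + log(r) ⇒ log(r) = 8.24 − 8.620 = -0.380
r = [OBr-]/[HOBr] = 10^(-0.380) = 0.417

ratio = 0.42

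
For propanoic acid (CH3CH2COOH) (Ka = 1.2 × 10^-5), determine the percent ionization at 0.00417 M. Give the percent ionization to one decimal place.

5.2%

CH3CH2COOH ⇌ CH3CH2COO- + H+; let x = [H+] at equilibrium.
Ka = x²/(C₀ − x); solving the quadratic gives x = 2.18 × 10^-4 M.
% ionization = x/C₀ × 100% = 2.18 × 10^-4/0.00417 × 100% = 5.2%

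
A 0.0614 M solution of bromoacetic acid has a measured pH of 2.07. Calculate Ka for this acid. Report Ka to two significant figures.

[H+] = 10^(-2.07) = 8.51 × 10^-3 M
At equilibrium [HA] = 0.0614 − 8.51 × 10^-3 = 5.29 × 10^-2 M
Ka = [H+][A-]/[HA] = (8.51 × 10^-3)² / 5.29 × 10^-2 = 1.4 × 10^-3

Ka = 1.4 × 10^-3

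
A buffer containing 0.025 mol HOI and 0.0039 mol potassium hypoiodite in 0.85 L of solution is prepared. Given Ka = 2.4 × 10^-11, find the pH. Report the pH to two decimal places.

pH = 9.81

pKa = −log(2.4 × 10^-11) = 10.620
Henderson–Hasselbalch: pH = pKa + log([OI-]/[HOI]) = 10.620 + log(0.0039/0.025)
pH = 10.620 + (-0.807) = 9.81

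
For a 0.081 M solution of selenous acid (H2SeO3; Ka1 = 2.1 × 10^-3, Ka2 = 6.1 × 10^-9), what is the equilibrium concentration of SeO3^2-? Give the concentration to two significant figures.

First ionization gives [H+] ≈ [HSeO3-] = 1.20 × 10^-2 M.
Second step: Ka2 = [H+][SeO3^2-]/[HSeO3-] ≈ [SeO3^2-] (since [H+] ≈ [HSeO3-]).
So [SeO3^2-] ≈ Ka2.

6.1 × 10^-9 M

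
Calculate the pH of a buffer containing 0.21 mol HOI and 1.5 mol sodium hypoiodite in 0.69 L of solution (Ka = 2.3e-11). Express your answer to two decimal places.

pKa = −log(2.3 × 10^-11) = 10.638
pH = pKa + log([A⁻]/[HA]) = 10.638 + log(1.5/0.21)
pH = 10.638 + (+0.854) = 11.49

pH = 11.49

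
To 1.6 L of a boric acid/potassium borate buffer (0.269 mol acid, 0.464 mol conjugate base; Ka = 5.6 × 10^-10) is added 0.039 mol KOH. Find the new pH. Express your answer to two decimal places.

After neutralization: n(B(OH)3) = 0.23 mol, n(B(OH)4-) = 0.503 mol.
pKa = −log(5.6 × 10^-10) = 9.252
pH = pKa + log([A⁻]/[HA]) = 9.252 + log(0.503/0.23) = 9.252 +0.340

pH = 9.59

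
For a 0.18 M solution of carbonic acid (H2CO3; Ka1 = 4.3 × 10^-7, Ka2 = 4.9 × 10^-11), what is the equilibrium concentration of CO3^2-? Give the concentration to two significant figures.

First ionization gives [H+] ≈ [HCO3-] = 2.78 × 10^-4 M.
Second step: Ka2 = [H+][CO3^2-]/[HCO3-] ≈ [CO3^2-] (since [H+] ≈ [HCO3-]).
So [CO3^2-] ≈ Ka2.

4.9 × 10^-11 M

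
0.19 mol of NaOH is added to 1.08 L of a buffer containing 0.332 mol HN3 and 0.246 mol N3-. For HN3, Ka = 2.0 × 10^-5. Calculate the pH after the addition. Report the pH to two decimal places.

pH = 5.19

After neutralization: n(HN3) = 0.142 mol, n(N3-) = 0.436 mol.
pKa = −log(2.0 × 10^-5) = 4.699
Henderson–Hasselbalch with mole ratio 0.436/0.142: pH = 4.699 + (+0.487)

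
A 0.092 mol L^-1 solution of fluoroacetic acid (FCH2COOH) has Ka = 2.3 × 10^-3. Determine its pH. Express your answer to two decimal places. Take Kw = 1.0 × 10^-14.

FCH2COOH ⇌ FCH2COO- + H+
Ka = x²/(0.092 − x) = 2.3 × 10^-3
x is not negligible relative to C₀; solve x² + 0.0023·x − 0.000212 = 0.
x = [−0.0023 + √(0.0023² + 0.000846)]/2 = 1.34 × 10^-2 M
pH = −log[H+] = −log(1.34 × 10^-2) = 1.87

pH = 1.87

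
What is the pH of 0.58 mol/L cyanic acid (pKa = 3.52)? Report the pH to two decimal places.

HOCN ⇌ OCN- + H+
Ka = 10^(−3.52) = 3.02 × 10^-4
From the ICE table, Ka = [H+]²/(0.58 − [H+]) = 3.02 × 10^-4.
Since Ka ≪ C₀, [H+] ≈ √(Ka·C₀) = 1.32 × 10^-2 M.
pH = −log[H+] = −log(1.32 × 10^-2) = 1.88

pH = 1.88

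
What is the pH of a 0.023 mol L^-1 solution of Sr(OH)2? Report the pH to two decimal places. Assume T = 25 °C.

pH = 12.66

Sr(OH)2 is a strong base (each formula unit releases 2 OH-); [OH-] = 0.046 M.
pOH = -log(0.046) = 1.34
pH = 14.00 - 1.34 = 12.66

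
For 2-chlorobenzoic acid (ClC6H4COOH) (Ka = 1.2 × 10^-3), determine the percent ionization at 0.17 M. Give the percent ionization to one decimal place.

8.1%

ClC6H4COOH ⇌ ClC6H4COO- + H+; let x = [H+] at equilibrium.
Solve x² + 0.0012x − 0.000204 = 0 → x = 1.37 × 10^-2 M
% ionization = x/C₀ × 100% = 1.37 × 10^-2/0.17 × 100% = 8.1%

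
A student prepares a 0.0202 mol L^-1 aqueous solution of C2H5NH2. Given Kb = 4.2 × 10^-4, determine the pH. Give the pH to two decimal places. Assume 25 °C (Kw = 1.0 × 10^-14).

pH = 11.43

C2H5NH2 + H2O ⇌ C2H5NH3+ + OH-
Kb = x²/(0.0202 − x) = 4.2 × 10^-4
Here C₀/Kb ≈ 48.1, so the small-x approximation fails. Use the quadratic:
x = [−0.00042 + √(0.00042² + 3.39e-05)]/2 = 2.71 × 10^-3 M
pOH = 2.57, so pH = 14.00 − pOH = 11.43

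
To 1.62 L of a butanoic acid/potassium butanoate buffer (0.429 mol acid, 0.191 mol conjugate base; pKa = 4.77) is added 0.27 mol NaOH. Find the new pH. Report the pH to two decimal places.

pH = 5.23

OH- converts CH3(CH2)2COOH to CH3(CH2)2COO-: CH3(CH2)2COOH → 0.159 mol, CH3(CH2)2COO- → 0.461 mol.
pH = pKa + log([A⁻]/[HA]) = 4.77 + log(0.461/0.159) = 4.77 +0.462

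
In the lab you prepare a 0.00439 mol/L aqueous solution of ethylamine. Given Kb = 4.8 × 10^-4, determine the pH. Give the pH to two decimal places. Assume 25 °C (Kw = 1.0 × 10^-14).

C2H5NH2 + H2O ⇌ C2H5NH3+ + OH-
Let x = [OH-] at equilibrium. Kb = x²/(0.00439 − x).
The 5% rule fails; solving x² + Kb·x − Kb·C₀ = 0 exactly:
x = (−Kb + √(Kb² + 4·Kb·C₀))/2 = 1.23 × 10^-3 M
pOH = 2.91, so pH = 14.00 − pOH = 11.09

pH = 11.09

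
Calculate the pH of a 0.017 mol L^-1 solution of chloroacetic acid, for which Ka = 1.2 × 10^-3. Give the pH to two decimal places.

ClCH2COOH ⇌ ClCH2COO- + H+
Ka = x²/(0.017 − x) = 1.2 × 10^-3
The 5% rule fails; solving x² + Ka·x − Ka·C₀ = 0 exactly:
x = (−Ka + √(Ka² + 4·Ka·C₀))/2 = 3.96 × 10^-3 M
pH = −log[H+] = −log(3.96 × 10^-3) = 2.40

pH = 2.40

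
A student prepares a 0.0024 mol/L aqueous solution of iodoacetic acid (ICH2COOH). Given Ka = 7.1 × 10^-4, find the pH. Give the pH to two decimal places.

ICH2COOH ⇌ ICH2COO- + H+
Ka = [H+]²/(0.0024 − [H+]) = 7.1 × 10^-4
The 5% rule fails; solving [H+]² + Ka·[H+] − Ka·C₀ = 0 exactly:
[H+] = (−Ka + √(Ka² + 4·Ka·C₀))/2 = 9.98 × 10^-4 M
pH = −log[H+] = −log(9.98 × 10^-4) = 3.00

pH = 3.00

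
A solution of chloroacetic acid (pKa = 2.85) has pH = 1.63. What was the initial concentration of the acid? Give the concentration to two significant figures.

C₀ = 4.1 × 10^-1 M

[H+] = 10^(-1.63) = 2.34 × 10^-2 M = x
Ka = 10^(−2.85) = 1.41 × 10^-3
Ka = x²/(C₀ − x) ⇒ C₀ = x + x²/Ka
C₀ = 2.34 × 10^-2 + (2.34 × 10^-2)²/(1.41 × 10^-3) = 4.12 × 10^-1 M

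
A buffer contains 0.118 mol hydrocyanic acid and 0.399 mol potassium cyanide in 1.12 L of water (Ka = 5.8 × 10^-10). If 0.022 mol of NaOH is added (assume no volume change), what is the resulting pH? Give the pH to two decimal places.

OH- converts HCN to CN-: HCN → 0.096 mol, CN- → 0.421 mol.
pKa = −log(5.8 × 10^-10) = 9.237
pH = pKa + log(n_CN-/n_HCN) = 9.237 + log(0.421/0.096) = 9.237 + (+0.642)

pH = 9.88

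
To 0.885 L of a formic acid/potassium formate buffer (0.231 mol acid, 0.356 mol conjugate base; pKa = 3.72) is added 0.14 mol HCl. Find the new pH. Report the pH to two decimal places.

Added H+ converts HCOO- to HCOOH: HCOOH → 0.371 mol, HCOO- → 0.216 mol.
pH = pKa + log([A⁻]/[HA]) = 3.72 + log(0.216/0.371) = 3.72 -0.235

pH = 3.49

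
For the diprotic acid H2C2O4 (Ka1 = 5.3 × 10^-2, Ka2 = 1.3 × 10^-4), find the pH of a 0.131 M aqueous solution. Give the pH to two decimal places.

Ka1 ≫ Ka2, so treat the first dissociation as the only significant source of H+.
Ka1 = x²/(0.131 − x) = 5.3 × 10^-2
Solving the quadratic: x = (−Ka1 + √(Ka1² + 4·Ka1·C₀))/2 = 6.09 × 10^-2 M
pH = −log(6.09 × 10^-2) = 1.22

pH = 1.22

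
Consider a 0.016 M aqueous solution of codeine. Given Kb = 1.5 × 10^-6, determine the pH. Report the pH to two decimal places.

C18H21NO3 + H2O ⇌ C18H22NO3+ + OH-
Kb = x²/(0.016 − x) = 1.5 × 10^-6
Since Kb ≪ C₀, x ≈ √(Kb·C₀) = 1.55 × 10^-4 M.
(x/C₀ = 0.97% < 5%, so the approximation holds.)
pOH = −log(1.55 × 10^-4) = 3.81; pH = 14.00 − 3.81 = 10.19

pH = 10.19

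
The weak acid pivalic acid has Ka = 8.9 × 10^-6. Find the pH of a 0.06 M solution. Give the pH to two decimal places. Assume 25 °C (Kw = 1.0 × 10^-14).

(CH3)3CCOOH ⇌ (CH3)3CCOO- + H+
Let x = [H+] at equilibrium. Ka = x²/(0.06 − x).
Neglecting x in the denominator: x = √(8.9 × 10^-6 × 0.06) = 7.31 × 10^-4 M
pH = −log(7.31 × 10^-4) = 3.14

pH = 3.14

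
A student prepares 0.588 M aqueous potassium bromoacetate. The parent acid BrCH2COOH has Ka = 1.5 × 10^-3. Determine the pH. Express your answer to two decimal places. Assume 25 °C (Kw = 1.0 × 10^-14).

BrCH2COO- is the conjugate base of the weak acid BrCH2COOH.
Kb = Kw/Ka = 1.0×10^-14 / 1.5 × 10^-3 = 6.67 × 10^-12
Kb = [OH-]²/(0.588 − [OH-]) = 6.67 × 10^-12
Neglecting [OH-] in the denominator: [OH-] = √(6.67 × 10^-12 × 0.588) = 1.98 × 10^-6 M
pOH = 5.70, so pH = 14.00 − pOH = 8.30

pH = 8.30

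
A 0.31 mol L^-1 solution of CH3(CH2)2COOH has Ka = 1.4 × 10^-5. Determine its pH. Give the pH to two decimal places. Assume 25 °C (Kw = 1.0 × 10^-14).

pH = 2.68

CH3(CH2)2COOH ⇌ CH3(CH2)2COO- + H+
Ka = [H+]²/(0.31 − [H+]) = 1.4 × 10^-5
Neglecting [H+] in the denominator: [H+] = √(1.4 × 10^-5 × 0.31) = 2.08 × 10^-3 M
([H+]/C₀ = 0.67% < 5%, so the approximation holds.)
pH = −log[H+] = −log(2.08 × 10^-3) = 2.68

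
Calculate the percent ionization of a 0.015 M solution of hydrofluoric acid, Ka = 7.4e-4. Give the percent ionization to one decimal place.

HF ⇌ F- + H+; let x = [H+] at equilibrium.
Solve x² + 0.00074x − 1.11e-05 = 0 → x = 2.98 × 10^-3 M
% ionization = x/C₀ × 100% = 2.98 × 10^-3/0.015 × 100% = 19.9%

19.9%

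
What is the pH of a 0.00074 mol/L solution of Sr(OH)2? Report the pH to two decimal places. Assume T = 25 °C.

Sr(OH)2 is a strong base (each formula unit releases 2 OH-); [OH-] = 0.00148 M.
pOH = -log(0.00148) = 2.83
pH = 14.00 - 2.83 = 11.17

pH = 11.17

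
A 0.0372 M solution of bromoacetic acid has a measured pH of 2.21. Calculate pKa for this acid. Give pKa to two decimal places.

[H+] = 10^(-2.21) = 6.17 × 10^-3 M
At equilibrium [HA] = 0.0372 − 6.17 × 10^-3 = 3.10 × 10^-2 M
Ka = [H+][A-]/[HA] = (6.17 × 10^-3)² / 3.10 × 10^-2 = 1.23 × 10^-3
pKa = -log(1.23 × 10^-3) = 2.91

pKa = 2.91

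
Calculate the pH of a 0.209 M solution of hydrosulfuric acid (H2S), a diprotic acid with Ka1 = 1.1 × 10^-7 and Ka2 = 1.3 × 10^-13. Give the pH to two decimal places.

pH = 3.82

Ka1 ≫ Ka2, so treat the first dissociation as the only significant source of H+.
Ka1 = x²/(0.209 − x) = 1.1 × 10^-7
x ≈ √(1.1 × 10^-7 × 0.209) = 1.52 × 10^-4 M
pH = −log(1.52 × 10^-4) = 3.82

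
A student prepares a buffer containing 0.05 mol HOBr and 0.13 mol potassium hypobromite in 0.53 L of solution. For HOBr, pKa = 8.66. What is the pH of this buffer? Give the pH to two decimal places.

pH = 9.07

Using pH = pKa + log([base]/[acid]) with [base]/[acid] = 0.13/0.05:
pH = 8.66 + (+0.415) = 9.07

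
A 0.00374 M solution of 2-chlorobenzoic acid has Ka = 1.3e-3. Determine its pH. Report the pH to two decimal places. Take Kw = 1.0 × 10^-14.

ClC6H4COOH ⇌ ClC6H4COO- + H+
Let x = [H+] at equilibrium. Ka = x²/(0.00374 − x).
x is not negligible relative to C₀; solve x² + 0.0013·x − 4.86e-06 = 0.
x = [−0.0013 + √(0.0013² + 1.94e-05)]/2 = 1.65 × 10^-3 M
pH = −log[H+] = −log(1.65 × 10^-3) = 2.78

pH = 2.78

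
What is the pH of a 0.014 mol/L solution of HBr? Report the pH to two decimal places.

HBr is a strong acid and dissociates completely, so [H+] = 0.014 M.
pH = -log(0.014) = 1.85

pH = 1.85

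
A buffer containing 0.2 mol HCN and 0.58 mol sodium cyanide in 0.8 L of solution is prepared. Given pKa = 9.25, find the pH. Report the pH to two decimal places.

pH = 9.71

Henderson–Hasselbalch: pH = pKa + log([CN-]/[HCN]) = 9.25 + log(0.58/0.2)
pH = 9.25 + (+0.462) = 9.71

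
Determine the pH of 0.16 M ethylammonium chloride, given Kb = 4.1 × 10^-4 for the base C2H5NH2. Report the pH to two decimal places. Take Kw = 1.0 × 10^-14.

pH = 5.70

C2H5NH3+ is the conjugate acid of the weak base C2H5NH2.
Ka = Kw/Kb = 1.0×10^-14 / 4.1 × 10^-4 = 2.44 × 10^-11
Let x = [H+] at equilibrium. Ka = x²/(0.16 − x).
Neglecting x in the denominator: x = √(2.44 × 10^-11 × 0.16) = 1.98 × 10^-6 M
Check: 0.0012% ionized — well under 5%, approximation valid.
pH = −log(1.98 × 10^-6) = 5.70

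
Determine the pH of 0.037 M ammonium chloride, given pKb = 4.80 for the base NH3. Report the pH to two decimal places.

NH4+ is the conjugate acid of the weak base NH3.
Kb = 10^(−4.80) = 1.58 × 10^-5
Ka = Kw/Kb = 1.0×10^-14 / 1.58 × 10^-5 = 6.33 × 10^-10
From the ICE table, Ka = x²/(0.037 − x) = 6.33 × 10^-10.
Neglecting x in the denominator: x = √(6.33 × 10^-10 × 0.037) = 4.84 × 10^-6 M
Check: 0.013% ionized — well under 5%, approximation valid.
pH = −log[H+] = −log(4.84 × 10^-6) = 5.32

pH = 5.32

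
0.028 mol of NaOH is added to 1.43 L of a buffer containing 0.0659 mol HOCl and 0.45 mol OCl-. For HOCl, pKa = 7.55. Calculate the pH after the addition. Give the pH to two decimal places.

OH- converts HOCl to OCl-: HOCl → 0.0379 mol, OCl- → 0.478 mol.
Henderson–Hasselbalch with mole ratio 0.478/0.0379: pH = 7.55 + (+1.101)

pH = 8.65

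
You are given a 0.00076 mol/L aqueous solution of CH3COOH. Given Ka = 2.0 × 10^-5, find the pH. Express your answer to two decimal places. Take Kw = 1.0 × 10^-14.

CH3COOH ⇌ CH3COO- + H+
From the ICE table, Ka = [H+]²/(0.00076 − [H+]) = 2.0 × 10^-5.
Here C₀/Ka ≈ 38, so the small-[H+] approximation fails. Use the quadratic:
[H+] = [−2e-05 + √(2e-05² + 6.08e-08)]/2 = 1.14 × 10^-4 M
pH = −log(1.14 × 10^-4) = 3.94

pH = 3.94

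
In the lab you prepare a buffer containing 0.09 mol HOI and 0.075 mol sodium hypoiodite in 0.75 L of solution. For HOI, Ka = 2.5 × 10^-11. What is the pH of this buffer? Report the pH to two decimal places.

pH = 10.52

pKa = −log(2.5 × 10^-11) = 10.602
pH = pKa + log([A⁻]/[HA]) = 10.602 + log(0.075/0.09)
pH = 10.602 + (-0.079) = 10.52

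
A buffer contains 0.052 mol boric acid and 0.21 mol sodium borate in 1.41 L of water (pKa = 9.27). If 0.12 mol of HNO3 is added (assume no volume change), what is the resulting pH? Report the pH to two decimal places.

Added H+ converts B(OH)4- to B(OH)3: B(OH)3 → 0.172 mol, B(OH)4- → 0.09 mol.
Henderson–Hasselbalch with mole ratio 0.09/0.172: pH = 9.27 + (-0.281)

pH = 8.99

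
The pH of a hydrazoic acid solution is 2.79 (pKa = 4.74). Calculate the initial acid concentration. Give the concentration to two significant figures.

C₀ = 1.5 × 10^-1 M

[H+] = 10^(-2.79) = 1.62 × 10^-3 M = x
Ka = 10^(−4.74) = 1.82 × 10^-5
Ka = x²/(C₀ − x) ⇒ C₀ = x + x²/Ka
C₀ = 1.62 × 10^-3 + (1.62 × 10^-3)²/(1.82 × 10^-5) = 1.46 × 10^-1 M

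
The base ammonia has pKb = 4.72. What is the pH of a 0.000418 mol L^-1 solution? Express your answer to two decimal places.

NH3 + H2O ⇌ NH4+ + OH-
Kb = 10^(−4.72) = 1.91 × 10^-5
Kb = x²/(0.000418 − x) = 1.91 × 10^-5
x is not negligible relative to C₀; solve x² + 1.91e-05·x − 7.98e-09 = 0.
x = (−Kb + √(Kb² + 4·Kb·C₀))/2 = 8.03 × 10^-5 M
pOH = −log(8.03 × 10^-5) = 4.10; pH = 14.00 − 4.10 = 9.90

pH = 9.90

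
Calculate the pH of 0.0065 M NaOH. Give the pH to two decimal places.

pH = 11.81

NaOH is a strong base; [OH-] = 0.0065 M.
pOH = -log(0.0065) = 2.19
pH = 14.00 - 2.19 = 11.81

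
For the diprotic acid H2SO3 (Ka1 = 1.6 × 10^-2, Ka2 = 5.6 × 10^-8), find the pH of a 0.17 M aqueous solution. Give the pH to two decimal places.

pH = 1.35

Since Ka1 ≫ Ka2, the first ionization dominates [H+].
Ka1 = x²/(0.17 − x) = 1.6 × 10^-2
Solving the quadratic: x = (−Ka1 + √(Ka1² + 4·Ka1·C₀))/2 = 4.48 × 10^-2 M
pH = −log(4.48 × 10^-2) = 1.35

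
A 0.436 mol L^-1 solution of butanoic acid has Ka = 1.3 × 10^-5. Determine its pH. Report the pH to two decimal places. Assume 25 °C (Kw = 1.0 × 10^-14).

pH = 2.62

CH3(CH2)2COOH ⇌ CH3(CH2)2COO- + H+
Let x = [H+] at equilibrium. Ka = x²/(0.436 − x).
Neglecting x in the denominator: x = √(1.3 × 10^-5 × 0.436) = 2.38 × 10^-3 M
(x/C₀ = 0.55% < 5%, so the approximation holds.)
pH = −log[H+] = −log(2.38 × 10^-3) = 2.62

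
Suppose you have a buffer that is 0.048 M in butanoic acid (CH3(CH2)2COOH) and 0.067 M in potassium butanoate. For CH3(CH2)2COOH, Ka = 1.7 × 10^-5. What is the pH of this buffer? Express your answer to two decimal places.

pKa = −log(1.7 × 10^-5) = 4.770
Using pH = pKa + log([base]/[acid]) with [base]/[acid] = 0.067/0.048:
pH = 4.770 + (+0.145) = 4.91

pH = 4.91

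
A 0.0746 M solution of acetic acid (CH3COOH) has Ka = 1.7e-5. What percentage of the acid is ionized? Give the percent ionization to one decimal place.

CH3COOH ⇌ CH3COO- + H+; let x = [H+] at equilibrium.
x ≈ √(Ka·C₀) = √(1.7 × 10^-5 × 0.0746) = 1.13 × 10^-3 M
% ionization = x/C₀ × 100% = 1.13 × 10^-3/0.0746 × 100% = 1.5%

1.5%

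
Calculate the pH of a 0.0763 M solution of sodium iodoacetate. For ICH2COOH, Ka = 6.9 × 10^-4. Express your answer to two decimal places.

ICH2COO- is the conjugate base of the weak acid ICH2COOH.
Kb = Kw/Ka = 1.0×10^-14 / 6.9 × 10^-4 = 1.45 × 10^-11
Kb = x²/(0.0763 − x) = 1.45 × 10^-11
Assume x ≪ 0.0763: x ≈ √(1.45 × 10^-11 × 0.0763) = 1.05 × 10^-6 M
pOH = 5.98, so pH = 14.00 − pOH = 8.02

pH = 8.02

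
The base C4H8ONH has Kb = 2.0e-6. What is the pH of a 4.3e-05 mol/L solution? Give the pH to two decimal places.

pH = 8.92

C4H8ONH + H2O ⇌ C4H8ONH2+ + OH-
Kb = [OH-]²/(4.3e-05 − [OH-]) = 2.0 × 10^-6
[OH-] is not negligible relative to C₀; solve [OH-]² + 2e-06·[OH-] − 8.6e-11 = 0.
[OH-] = [−2e-06 + √(2e-06² + 3.44e-10)]/2 = 8.33 × 10^-6 M
pOH = −log(8.33 × 10^-6) = 5.08; pH = 14.00 − 5.08 = 8.92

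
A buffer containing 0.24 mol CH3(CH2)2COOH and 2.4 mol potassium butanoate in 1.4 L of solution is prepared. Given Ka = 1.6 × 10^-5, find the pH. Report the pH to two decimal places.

pH = 5.80

pKa = −log(1.6 × 10^-5) = 4.796
Henderson–Hasselbalch: pH = pKa + log([CH3(CH2)2COO-]/[CH3(CH2)2COOH]) = 4.796 + log(2.4/0.24)
pH = 4.796 + (+1.000) = 5.80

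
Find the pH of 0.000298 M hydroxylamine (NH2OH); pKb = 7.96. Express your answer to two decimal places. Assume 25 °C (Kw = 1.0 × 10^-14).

NH2OH + H2O ⇌ NH3OH+ + OH-
Kb = 10^(−7.96) = 1.10 × 10^-8
Kb = [OH-]²/(0.000298 − [OH-]) = 1.10 × 10^-8
Since Kb ≪ C₀, [OH-] ≈ √(Kb·C₀) = 1.81 × 10^-6 M.
pOH = −log(1.81 × 10^-6) = 5.74; pH = 14.00 − 5.74 = 8.26

pH = 8.26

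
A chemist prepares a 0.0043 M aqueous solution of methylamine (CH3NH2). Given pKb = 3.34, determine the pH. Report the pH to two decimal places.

pH = 11.08

CH3NH2 + H2O ⇌ CH3NH3+ + OH-
Kb = 10^(−3.34) = 4.57 × 10^-4
Kb = [OH-]²/(0.0043 − [OH-]) = 4.57 × 10^-4
[OH-] is not negligible relative to C₀; solve [OH-]² + 0.000457·[OH-] − 1.97e-06 = 0.
[OH-] = (−Kb + √(Kb² + 4·Kb·C₀))/2 = 1.19 × 10^-3 M
pOH = 2.92, so pH = 14.00 − pOH = 11.08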